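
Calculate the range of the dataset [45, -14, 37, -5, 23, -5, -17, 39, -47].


Maximum value: 45
Minimum value: -47
Range = 45 - (-47) = 92
Final answer: 92


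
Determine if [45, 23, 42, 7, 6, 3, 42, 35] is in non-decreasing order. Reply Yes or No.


Check consecutive pairs:
  45 <= 23? False
  23 <= 42? True
  42 <= 7? False
  7 <= 6? False
  6 <= 3? False
  3 <= 42? True
  42 <= 35? False
5 consecutive pair(s) are out of order, so the list is not sorted.
Final answer: No


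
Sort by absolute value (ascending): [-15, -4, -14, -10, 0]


Compute absolute values:
  |-15| = 15
  |-4| = 4
  |-14| = 14
  |-10| = 10
  |0| = 0
Absolute values in increasing order: 0 < 4 < 10 < 14 < 15
Listing the original numbers in that order gives the answer.
Final answer: [0, -4, -10, -14, -15]


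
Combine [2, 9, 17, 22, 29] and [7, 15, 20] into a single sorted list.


List A: [2, 9, 17, 22, 29]
List B: [7, 15, 20]
Repeatedly compare the front elements and take the smaller:
  2 vs 7 -> take 2
  9 vs 7 -> take 7
  9 vs 15 -> take 9
  17 vs 15 -> take 15
  17 vs 20 -> take 17
  22 vs 20 -> take 20
  B is exhausted; append the rest of A: [22, 29]
Final answer: [2, 7, 9, 15, 17, 20, 22, 29]


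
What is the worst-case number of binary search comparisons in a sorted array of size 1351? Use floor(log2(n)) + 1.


Binary search halves the search space each step.
Maximum comparisons = floor(log2(1351)) + 1
log2(1351) = 10.3998
floor(log2(1351)) = 10, so 10 + 1 = 11
Final answer: 11


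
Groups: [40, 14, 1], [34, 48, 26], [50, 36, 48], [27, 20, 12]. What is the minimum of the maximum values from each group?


Find max of each group:
  Group 1: [40, 14, 1] -> max = 40
  Group 2: [34, 48, 26] -> max = 48
  Group 3: [50, 36, 48] -> max = 50
  Group 4: [27, 20, 12] -> max = 27
Maxes: [40, 48, 50, 27]
Minimum of maxes = 27
Final answer: 27


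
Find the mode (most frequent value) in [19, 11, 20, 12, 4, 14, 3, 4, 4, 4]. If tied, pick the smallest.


Count the frequency of each value:
  3 appears 1 time(s)
  4 appears 4 time(s)
  11 appears 1 time(s)
  12 appears 1 time(s)
  14 appears 1 time(s)
  19 appears 1 time(s)
  20 appears 1 time(s)
Maximum frequency is 4.
Only 4 reaches that frequency, so it is the mode.
Final answer: 4


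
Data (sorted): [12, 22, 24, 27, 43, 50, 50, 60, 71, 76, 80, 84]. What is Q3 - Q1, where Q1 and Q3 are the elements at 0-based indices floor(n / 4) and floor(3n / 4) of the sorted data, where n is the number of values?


The data has n = 12 elements.
Q1 index = floor(12 / 4) = floor(3) = 3; Q3 index = floor(3 * 12 / 4) = floor(9) = 9
Q1 = element at index 3 = 27
Q3 = element at index 9 = 76
IQR = 76 - 27 = 49
Final answer: 49


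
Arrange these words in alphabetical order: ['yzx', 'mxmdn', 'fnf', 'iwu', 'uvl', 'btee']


Compare strings character by character (the first differing letter decides):
  'btee' < 'fnf' since 'b' < 'f' at position 1
  'fnf' < 'iwu' since 'f' < 'i' at position 1
  'iwu' < 'mxmdn' since 'i' < 'm' at position 1
  'mxmdn' < 'uvl' since 'm' < 'u' at position 1
  'uvl' < 'yzx' since 'u' < 'y' at position 1
Chaining these comparisons gives the alphabetical order.
Final answer: ['btee', 'fnf', 'iwu', 'mxmdn', 'uvl', 'yzx']


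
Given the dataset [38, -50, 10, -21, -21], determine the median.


First, sort the list: [-50, -21, -21, 10, 38]
The list has 5 elements (odd count).
The middle index is 2 (0-based), and the element there is -21.
Final answer: -21


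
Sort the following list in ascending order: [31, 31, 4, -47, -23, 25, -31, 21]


Original list: [31, 31, 4, -47, -23, 25, -31, 21]
Repeatedly take the smallest remaining element:
  Remaining [31, 31, 4, -47, -23, 25, -31, 21] -> smallest is -47
  Remaining [31, 31, 4, -23, 25, -31, 21] -> smallest is -31
  Remaining [31, 31, 4, -23, 25, 21] -> smallest is -23
  Remaining [31, 31, 4, 25, 21] -> smallest is 4
  Remaining [31, 31, 25, 21] -> smallest is 21
  Remaining [31, 31, 25] -> smallest is 25
  Remaining [31, 31] -> smallest is 31
  Remaining [31] -> smallest is 31
Collecting the picks in order gives the sorted list.
Final answer: [-47, -31, -23, 4, 21, 25, 31, 31]


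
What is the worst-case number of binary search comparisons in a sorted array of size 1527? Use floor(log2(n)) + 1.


Binary search halves the search space each step.
Maximum comparisons = floor(log2(1527)) + 1
log2(1527) = 10.5765
floor(log2(1527)) = 10, so 10 + 1 = 11
Final answer: 11


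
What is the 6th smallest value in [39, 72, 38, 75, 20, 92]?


Sort ascending: [20, 38, 39, 72, 75, 92]
The 6th element (1-indexed) is at index 5.
Value = 92
Final answer: 92


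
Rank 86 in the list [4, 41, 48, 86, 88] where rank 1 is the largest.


Sort descending: [88, 86, 48, 41, 4]
Find 86 in the sorted list.
86 is at position 2.
Final answer: 2


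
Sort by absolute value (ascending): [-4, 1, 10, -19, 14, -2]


Compute absolute values:
  |-4| = 4
  |1| = 1
  |10| = 10
  |-19| = 19
  |14| = 14
  |-2| = 2
Absolute values in increasing order: 1 < 2 < 4 < 10 < 14 < 19
Listing the original numbers in that order gives the answer.
Final answer: [1, -2, -4, 10, 14, -19]


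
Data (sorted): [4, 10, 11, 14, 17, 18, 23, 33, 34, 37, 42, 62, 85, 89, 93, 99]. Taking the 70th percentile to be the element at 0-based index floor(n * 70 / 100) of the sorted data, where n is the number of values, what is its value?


The dataset has n = 16 elements.
Index = floor(16 * 70 / 100) = floor(1120 / 100) = floor(11.2) = 11
Counting from index 0 in the sorted data, the element at index 11 is 62.
Final answer: 62


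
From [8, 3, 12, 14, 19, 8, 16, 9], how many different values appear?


List all unique values:
Distinct values: [3, 8, 9, 12, 14, 16, 19]
Count = 7
Final answer: 7


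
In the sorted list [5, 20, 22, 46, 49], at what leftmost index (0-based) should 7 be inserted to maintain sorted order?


List is sorted: [5, 20, 22, 46, 49]
We need the leftmost position where 7 can be inserted, i.e. the first index whose element is >= 7 (or the end of the list if none is).
Binary search with low=0, high=5 (0-based indices):
  low=0, high=5, mid=2: a[2]=22 >= 7, so high = 2
  low=0, high=2, mid=1: a[1]=20 >= 7, so high = 1
  low=0, high=1, mid=0: a[0]=5 < 7, so low = 1
Now low = high = 1, so the insertion index is 1.
Final answer: 1


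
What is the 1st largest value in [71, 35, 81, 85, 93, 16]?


Sort descending: [93, 85, 81, 71, 35, 16]
The 1st element (1-indexed) is at index 0.
Value = 93
Final answer: 93


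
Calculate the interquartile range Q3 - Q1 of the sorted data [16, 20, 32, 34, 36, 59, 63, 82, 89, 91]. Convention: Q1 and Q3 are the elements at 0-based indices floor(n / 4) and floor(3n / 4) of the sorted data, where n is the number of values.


The data has n = 10 elements.
Q1 index = floor(10 / 4) = floor(2.5) = 2; Q3 index = floor(3 * 10 / 4) = floor(7.5) = 7
Q1 = element at index 2 = 32
Q3 = element at index 7 = 82
IQR = 82 - 32 = 50
Final answer: 50


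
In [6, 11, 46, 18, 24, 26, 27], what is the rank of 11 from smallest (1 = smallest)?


Sort ascending: [6, 11, 18, 24, 26, 27, 46]
Find 11 in the sorted list.
11 is at position 2 (1-indexed).
Final answer: 2


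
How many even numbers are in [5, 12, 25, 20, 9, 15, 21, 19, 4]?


Check each element:
  5 is odd
  12 is even
  25 is odd
  20 is even
  9 is odd
  15 is odd
  21 is odd
  19 is odd
  4 is even
Evens: [12, 20, 4]
Count of evens = 3
Final answer: 3


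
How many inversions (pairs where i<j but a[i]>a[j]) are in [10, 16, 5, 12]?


For each element, count the later elements that are smaller than it:
  10 (index 0): smaller elements after it = [5] -> 1
  16 (index 1): smaller elements after it = [5, 12] -> 2
  5 (index 2): smaller elements after it = [] -> 0
Total inversions = 1 + 2 + 0 = 3
Final answer: 3


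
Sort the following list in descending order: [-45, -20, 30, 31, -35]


Original list: [-45, -20, 30, 31, -35]
Repeatedly take the largest remaining element:
  Remaining [-45, -20, 30, 31, -35] -> largest is 31
  Remaining [-45, -20, 30, -35] -> largest is 30
  Remaining [-45, -20, -35] -> largest is -20
  Remaining [-45, -35] -> largest is -35
  Remaining [-45] -> largest is -45
Collecting the picks in order gives the descending list.
Final answer: [31, 30, -20, -35, -45]


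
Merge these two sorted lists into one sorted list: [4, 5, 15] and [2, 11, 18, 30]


List A: [4, 5, 15]
List B: [2, 11, 18, 30]
Repeatedly compare the front elements and take the smaller:
  4 vs 2 -> take 2
  4 vs 11 -> take 4
  5 vs 11 -> take 5
  15 vs 11 -> take 11
  15 vs 18 -> take 15
  A is exhausted; append the rest of B: [18, 30]
Final answer: [2, 4, 5, 11, 15, 18, 30]


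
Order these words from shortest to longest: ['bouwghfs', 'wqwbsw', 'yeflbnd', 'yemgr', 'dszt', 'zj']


Compute lengths:
  'bouwghfs' has length 8
  'wqwbsw' has length 6
  'yeflbnd' has length 7
  'yemgr' has length 5
  'dszt' has length 4
  'zj' has length 2
Lengths in increasing order: 2 < 4 < 5 < 6 < 7 < 8
Listing the words in that order gives the answer.
Final answer: ['zj', 'dszt', 'yemgr', 'wqwbsw', 'yeflbnd', 'bouwghfs']


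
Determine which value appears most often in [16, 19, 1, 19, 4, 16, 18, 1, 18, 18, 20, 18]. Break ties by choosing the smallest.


Count the frequency of each value:
  1 appears 2 time(s)
  4 appears 1 time(s)
  16 appears 2 time(s)
  18 appears 4 time(s)
  19 appears 2 time(s)
  20 appears 1 time(s)
Maximum frequency is 4.
Only 18 reaches that frequency, so it is the mode.
Final answer: 18


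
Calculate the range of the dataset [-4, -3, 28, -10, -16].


Maximum value: 28
Minimum value: -16
Range = 28 - (-16) = 44
Final answer: 44


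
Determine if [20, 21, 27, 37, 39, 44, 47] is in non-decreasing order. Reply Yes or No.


Check consecutive pairs:
  20 <= 21? True
  21 <= 27? True
  27 <= 37? True
  37 <= 39? True
  39 <= 44? True
  44 <= 47? True
Every consecutive pair is in order, so the list is non-decreasing.
Final answer: Yes


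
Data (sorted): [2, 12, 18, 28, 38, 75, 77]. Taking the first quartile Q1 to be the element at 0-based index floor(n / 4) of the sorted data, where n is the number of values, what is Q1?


The list has n = 7 elements.
Q1 index = floor(7 / 4) = floor(1.75) = 1
Counting from index 0 in the sorted data, the element at index 1 is 12.
Final answer: 12


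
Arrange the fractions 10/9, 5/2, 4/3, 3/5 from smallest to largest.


Convert to decimal for comparison:
  10/9 = 1.1111
  5/2 = 2.5
  4/3 = 1.3333
  3/5 = 0.6
Decimals in increasing order: 0.6 < 1.1111 < 1.3333 < 2.5
Writing each back as its fraction gives the sorted order.
Final answer: 3/5, 10/9, 4/3, 5/2


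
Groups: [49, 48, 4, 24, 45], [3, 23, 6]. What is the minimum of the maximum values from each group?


Find max of each group:
  Group 1: [49, 48, 4, 24, 45] -> max = 49
  Group 2: [3, 23, 6] -> max = 23
Maxes: [49, 23]
Minimum of maxes = 23
Final answer: 23


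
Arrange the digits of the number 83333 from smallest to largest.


The number 83333 has digits: 8, 3, 3, 3, 3
Sorted: 3, 3, 3, 3, 8
Joining the sorted digits gives the result.
Final answer: 33338


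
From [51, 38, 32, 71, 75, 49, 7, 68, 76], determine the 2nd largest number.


Sort descending: [76, 75, 71, 68, 51, 49, 38, 32, 7]
The 2nd element (1-indexed) is at index 1.
Value = 75
Final answer: 75


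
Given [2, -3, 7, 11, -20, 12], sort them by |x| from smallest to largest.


Compute absolute values:
  |2| = 2
  |-3| = 3
  |7| = 7
  |11| = 11
  |-20| = 20
  |12| = 12
Absolute values in increasing order: 2 < 3 < 7 < 11 < 12 < 20
Listing the original numbers in that order gives the answer.
Final answer: [2, -3, 7, 11, 12, -20]


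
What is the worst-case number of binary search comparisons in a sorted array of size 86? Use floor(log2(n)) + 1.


Binary search halves the search space each step.
Maximum comparisons = floor(log2(86)) + 1
log2(86) = 6.4263
floor(log2(86)) = 6, so 6 + 1 = 7
Final answer: 7


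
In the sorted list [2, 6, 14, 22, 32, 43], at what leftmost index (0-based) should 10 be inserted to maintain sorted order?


List is sorted: [2, 6, 14, 22, 32, 43]
We need the leftmost position where 10 can be inserted, i.e. the first index whose element is >= 10 (or the end of the list if none is).
Binary search with low=0, high=6 (0-based indices):
  low=0, high=6, mid=3: a[3]=22 >= 10, so high = 3
  low=0, high=3, mid=1: a[1]=6 < 10, so low = 2
  low=2, high=3, mid=2: a[2]=14 >= 10, so high = 2
Now low = high = 2, so the insertion index is 2.
Final answer: 2


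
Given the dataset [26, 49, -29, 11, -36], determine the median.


First, sort the list: [-36, -29, 11, 26, 49]
The list has 5 elements (odd count).
The middle index is 2 (0-based), and the element there is 11.
Final answer: 11


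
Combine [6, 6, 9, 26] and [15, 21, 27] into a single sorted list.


List A: [6, 6, 9, 26]
List B: [15, 21, 27]
Repeatedly compare the front elements and take the smaller:
  6 vs 15 -> take 6
  6 vs 15 -> take 6
  9 vs 15 -> take 9
  26 vs 15 -> take 15
  26 vs 21 -> take 21
  26 vs 27 -> take 26
  A is exhausted; append the rest of B: [27]
Final answer: [6, 6, 9, 15, 21, 26, 27]


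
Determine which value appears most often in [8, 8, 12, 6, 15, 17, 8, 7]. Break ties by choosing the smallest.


Count the frequency of each value:
  6 appears 1 time(s)
  7 appears 1 time(s)
  8 appears 3 time(s)
  12 appears 1 time(s)
  15 appears 1 time(s)
  17 appears 1 time(s)
Maximum frequency is 3.
Only 8 reaches that frequency, so it is the mode.
Final answer: 8


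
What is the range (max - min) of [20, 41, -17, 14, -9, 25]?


Maximum value: 41
Minimum value: -17
Range = 41 - (-17) = 58
Final answer: 58


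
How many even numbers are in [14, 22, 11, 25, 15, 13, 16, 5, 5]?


Check each element:
  14 is even
  22 is even
  11 is odd
  25 is odd
  15 is odd
  13 is odd
  16 is even
  5 is odd
  5 is odd
Evens: [14, 22, 16]
Count of evens = 3
Final answer: 3


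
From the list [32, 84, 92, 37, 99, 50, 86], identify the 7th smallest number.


Sort ascending: [32, 37, 50, 84, 86, 92, 99]
The 7th element (1-indexed) is at index 6.
Value = 99
Final answer: 99


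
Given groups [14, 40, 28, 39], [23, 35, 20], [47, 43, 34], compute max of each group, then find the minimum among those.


Find max of each group:
  Group 1: [14, 40, 28, 39] -> max = 40
  Group 2: [23, 35, 20] -> max = 35
  Group 3: [47, 43, 34] -> max = 47
Maxes: [40, 35, 47]
Minimum of maxes = 35
Final answer: 35


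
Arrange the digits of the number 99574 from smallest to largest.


The number 99574 has digits: 9, 9, 5, 7, 4
Sorted: 4, 5, 7, 9, 9
Joining the sorted digits gives the result.
Final answer: 45799


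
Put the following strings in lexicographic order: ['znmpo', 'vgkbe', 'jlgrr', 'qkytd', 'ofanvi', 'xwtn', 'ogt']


Compare strings character by character (the first differing letter decides):
  'jlgrr' < 'ofanvi' since 'j' < 'o' at position 1
  'ofanvi' < 'ogt' since 'f' < 'g' at position 2
  'ogt' < 'qkytd' since 'o' < 'q' at position 1
  'qkytd' < 'vgkbe' since 'q' < 'v' at position 1
  'vgkbe' < 'xwtn' since 'v' < 'x' at position 1
  'xwtn' < 'znmpo' since 'x' < 'z' at position 1
Chaining these comparisons gives the alphabetical order.
Final answer: ['jlgrr', 'ofanvi', 'ogt', 'qkytd', 'vgkbe', 'xwtn', 'znmpo']


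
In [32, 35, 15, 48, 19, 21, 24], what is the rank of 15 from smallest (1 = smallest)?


Sort ascending: [15, 19, 21, 24, 32, 35, 48]
Find 15 in the sorted list.
15 is at position 1 (1-indexed).
Final answer: 1


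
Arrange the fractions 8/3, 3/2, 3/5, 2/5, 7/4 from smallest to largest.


Convert to decimal for comparison:
  8/3 = 2.6667
  3/2 = 1.5
  3/5 = 0.6
  2/5 = 0.4
  7/4 = 1.75
Decimals in increasing order: 0.4 < 0.6 < 1.5 < 1.75 < 2.6667
Writing each back as its fraction gives the sorted order.
Final answer: 2/5, 3/5, 3/2, 7/4, 8/3


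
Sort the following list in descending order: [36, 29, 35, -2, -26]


Original list: [36, 29, 35, -2, -26]
Repeatedly take the largest remaining element:
  Remaining [36, 29, 35, -2, -26] -> largest is 36
  Remaining [29, 35, -2, -26] -> largest is 35
  Remaining [29, -2, -26] -> largest is 29
  Remaining [-2, -26] -> largest is -2
  Remaining [-26] -> largest is -26
Collecting the picks in order gives the descending list.
Final answer: [36, 35, 29, -2, -26]


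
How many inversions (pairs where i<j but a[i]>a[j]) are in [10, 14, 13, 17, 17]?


For each element, count the later elements that are smaller than it:
  10 (index 0): smaller elements after it = [] -> 0
  14 (index 1): smaller elements after it = [13] -> 1
  13 (index 2): smaller elements after it = [] -> 0
  17 (index 3): smaller elements after it = [] -> 0
Total inversions = 0 + 1 + 0 + 0 = 1
Final answer: 1


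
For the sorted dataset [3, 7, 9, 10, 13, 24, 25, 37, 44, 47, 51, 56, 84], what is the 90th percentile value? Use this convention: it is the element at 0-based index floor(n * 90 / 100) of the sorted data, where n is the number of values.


The dataset has n = 13 elements.
Index = floor(13 * 90 / 100) = floor(1170 / 100) = floor(11.7) = 11
Counting from index 0 in the sorted data, the element at index 11 is 56.
Final answer: 56


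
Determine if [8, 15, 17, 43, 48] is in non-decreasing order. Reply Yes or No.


Check consecutive pairs:
  8 <= 15? True
  15 <= 17? True
  17 <= 43? True
  43 <= 48? True
Every consecutive pair is in order, so the list is non-decreasing.
Final answer: Yes


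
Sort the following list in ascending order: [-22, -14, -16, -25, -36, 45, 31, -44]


Original list: [-22, -14, -16, -25, -36, 45, 31, -44]
Repeatedly take the smallest remaining element:
  Remaining [-22, -14, -16, -25, -36, 45, 31, -44] -> smallest is -44
  Remaining [-22, -14, -16, -25, -36, 45, 31] -> smallest is -36
  Remaining [-22, -14, -16, -25, 45, 31] -> smallest is -25
  Remaining [-22, -14, -16, 45, 31] -> smallest is -22
  Remaining [-14, -16, 45, 31] -> smallest is -16
  Remaining [-14, 45, 31] -> smallest is -14
  Remaining [45, 31] -> smallest is 31
  Remaining [45] -> smallest is 45
Collecting the picks in order gives the sorted list.
Final answer: [-44, -36, -25, -22, -16, -14, 31, 45]


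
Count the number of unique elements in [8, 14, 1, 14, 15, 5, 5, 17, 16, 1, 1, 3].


List all unique values:
Distinct values: [1, 3, 5, 8, 14, 15, 16, 17]
Count = 8
Final answer: 8


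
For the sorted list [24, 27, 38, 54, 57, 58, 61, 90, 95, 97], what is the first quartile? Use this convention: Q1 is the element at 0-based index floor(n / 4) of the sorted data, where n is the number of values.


The list has n = 10 elements.
Q1 index = floor(10 / 4) = floor(2.5) = 2
Counting from index 0 in the sorted data, the element at index 2 is 38.
Final answer: 38


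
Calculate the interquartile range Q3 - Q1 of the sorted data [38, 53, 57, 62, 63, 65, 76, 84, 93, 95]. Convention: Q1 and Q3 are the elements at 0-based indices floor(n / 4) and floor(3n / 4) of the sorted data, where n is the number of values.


The data has n = 10 elements.
Q1 index = floor(10 / 4) = floor(2.5) = 2; Q3 index = floor(3 * 10 / 4) = floor(7.5) = 7
Q1 = element at index 2 = 57
Q3 = element at index 7 = 84
IQR = 84 - 57 = 27
Final answer: 27


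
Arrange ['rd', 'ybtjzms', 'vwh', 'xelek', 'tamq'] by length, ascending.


Compute lengths:
  'rd' has length 2
  'ybtjzms' has length 7
  'vwh' has length 3
  'xelek' has length 5
  'tamq' has length 4
Lengths in increasing order: 2 < 3 < 4 < 5 < 7
Listing the words in that order gives the answer.
Final answer: ['rd', 'vwh', 'tamq', 'xelek', 'ybtjzms']


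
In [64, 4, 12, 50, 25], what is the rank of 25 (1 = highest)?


Sort descending: [64, 50, 25, 12, 4]
Find 25 in the sorted list.
25 is at position 3.
Final answer: 3


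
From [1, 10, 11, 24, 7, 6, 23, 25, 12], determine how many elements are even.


Check each element:
  1 is odd
  10 is even
  11 is odd
  24 is even
  7 is odd
  6 is even
  23 is odd
  25 is odd
  12 is even
Evens: [10, 24, 6, 12]
Count of evens = 4
Final answer: 4


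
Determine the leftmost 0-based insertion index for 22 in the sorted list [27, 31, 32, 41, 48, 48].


List is sorted: [27, 31, 32, 41, 48, 48]
We need the leftmost position where 22 can be inserted, i.e. the first index whose element is >= 22 (or the end of the list if none is).
Binary search with low=0, high=6 (0-based indices):
  low=0, high=6, mid=3: a[3]=41 >= 22, so high = 3
  low=0, high=3, mid=1: a[1]=31 >= 22, so high = 1
  low=0, high=1, mid=0: a[0]=27 >= 22, so high = 0
Now low = high = 0, so the insertion index is 0.
Final answer: 0


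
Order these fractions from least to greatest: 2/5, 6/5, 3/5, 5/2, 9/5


Convert to decimal for comparison:
  2/5 = 0.4
  6/5 = 1.2
  3/5 = 0.6
  5/2 = 2.5
  9/5 = 1.8
Decimals in increasing order: 0.4 < 0.6 < 1.2 < 1.8 < 2.5
Writing each back as its fraction gives the sorted order.
Final answer: 2/5, 3/5, 6/5, 9/5, 5/2


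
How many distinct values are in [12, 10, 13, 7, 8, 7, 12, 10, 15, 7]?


List all unique values:
Distinct values: [7, 8, 10, 12, 13, 15]
Count = 6
Final answer: 6


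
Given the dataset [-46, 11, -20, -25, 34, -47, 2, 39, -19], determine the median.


First, sort the list: [-47, -46, -25, -20, -19, 2, 11, 34, 39]
The list has 9 elements (odd count).
The middle index is 4 (0-based), and the element there is -19.
Final answer: -19


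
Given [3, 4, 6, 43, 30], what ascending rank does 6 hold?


Sort ascending: [3, 4, 6, 30, 43]
Find 6 in the sorted list.
6 is at position 3 (1-indexed).
Final answer: 3


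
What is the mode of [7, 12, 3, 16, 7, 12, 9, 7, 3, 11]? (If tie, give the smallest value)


Count the frequency of each value:
  3 appears 2 time(s)
  7 appears 3 time(s)
  9 appears 1 time(s)
  11 appears 1 time(s)
  12 appears 2 time(s)
  16 appears 1 time(s)
Maximum frequency is 3.
Only 7 reaches that frequency, so it is the mode.
Final answer: 7


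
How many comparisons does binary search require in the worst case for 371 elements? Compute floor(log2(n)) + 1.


Binary search halves the search space each step.
Maximum comparisons = floor(log2(371)) + 1
log2(371) = 8.5353
floor(log2(371)) = 8, so 8 + 1 = 9
Final answer: 9


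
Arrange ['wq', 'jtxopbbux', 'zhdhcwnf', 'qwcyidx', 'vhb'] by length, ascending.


Compute lengths:
  'wq' has length 2
  'jtxopbbux' has length 9
  'zhdhcwnf' has length 8
  'qwcyidx' has length 7
  'vhb' has length 3
Lengths in increasing order: 2 < 3 < 7 < 8 < 9
Listing the words in that order gives the answer.
Final answer: ['wq', 'vhb', 'qwcyidx', 'zhdhcwnf', 'jtxopbbux']


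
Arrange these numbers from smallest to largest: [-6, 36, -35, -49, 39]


Original list: [-6, 36, -35, -49, 39]
Repeatedly take the smallest remaining element:
  Remaining [-6, 36, -35, -49, 39] -> smallest is -49
  Remaining [-6, 36, -35, 39] -> smallest is -35
  Remaining [-6, 36, 39] -> smallest is -6
  Remaining [36, 39] -> smallest is 36
  Remaining [39] -> smallest is 39
Collecting the picks in order gives the sorted list.
Final answer: [-49, -35, -6, 36, 39]


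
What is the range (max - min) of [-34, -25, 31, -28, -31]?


Maximum value: 31
Minimum value: -34
Range = 31 - (-34) = 65
Final answer: 65


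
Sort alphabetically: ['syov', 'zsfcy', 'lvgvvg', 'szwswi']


Compare strings character by character (the first differing letter decides):
  'lvgvvg' < 'syov' since 'l' < 's' at position 1
  'syov' < 'szwswi' since 'y' < 'z' at position 2
  'szwswi' < 'zsfcy' since 's' < 'z' at position 1
Chaining these comparisons gives the alphabetical order.
Final answer: ['lvgvvg', 'syov', 'szwswi', 'zsfcy']


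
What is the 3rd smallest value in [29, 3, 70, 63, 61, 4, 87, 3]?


Sort ascending: [3, 3, 4, 29, 61, 63, 70, 87]
The 3rd element (1-indexed) is at index 2.
Value = 4
Final answer: 4


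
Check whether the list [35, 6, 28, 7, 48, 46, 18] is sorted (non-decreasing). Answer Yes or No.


Check consecutive pairs:
  35 <= 6? False
  6 <= 28? True
  28 <= 7? False
  7 <= 48? True
  48 <= 46? False
  46 <= 18? False
4 consecutive pair(s) are out of order, so the list is not sorted.
Final answer: No


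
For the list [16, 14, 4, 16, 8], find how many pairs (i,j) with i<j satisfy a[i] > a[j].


For each element, count the later elements that are smaller than it:
  16 (index 0): smaller elements after it = [14, 4, 8] -> 3
  14 (index 1): smaller elements after it = [4, 8] -> 2
  4 (index 2): smaller elements after it = [] -> 0
  16 (index 3): smaller elements after it = [8] -> 1
Total inversions = 3 + 2 + 0 + 1 = 6
Final answer: 6


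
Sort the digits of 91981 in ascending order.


The number 91981 has digits: 9, 1, 9, 8, 1
Sorted: 1, 1, 8, 9, 9
Joining the sorted digits gives the result.
Final answer: 11899


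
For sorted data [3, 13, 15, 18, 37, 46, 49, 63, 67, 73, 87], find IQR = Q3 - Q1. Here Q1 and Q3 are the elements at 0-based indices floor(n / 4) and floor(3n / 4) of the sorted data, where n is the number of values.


The data has n = 11 elements.
Q1 index = floor(11 / 4) = floor(2.75) = 2; Q3 index = floor(3 * 11 / 4) = floor(8.25) = 8
Q1 = element at index 2 = 15
Q3 = element at index 8 = 67
IQR = 67 - 15 = 52
Final answer: 52


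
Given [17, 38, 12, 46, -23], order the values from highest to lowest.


Original list: [17, 38, 12, 46, -23]
Repeatedly take the largest remaining element:
  Remaining [17, 38, 12, 46, -23] -> largest is 46
  Remaining [17, 38, 12, -23] -> largest is 38
  Remaining [17, 12, -23] -> largest is 17
  Remaining [12, -23] -> largest is 12
  Remaining [-23] -> largest is -23
Collecting the picks in order gives the descending list.
Final answer: [46, 38, 17, 12, -23]


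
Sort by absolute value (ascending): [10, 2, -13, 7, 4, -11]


Compute absolute values:
  |10| = 10
  |2| = 2
  |-13| = 13
  |7| = 7
  |4| = 4
  |-11| = 11
Absolute values in increasing order: 2 < 4 < 7 < 10 < 11 < 13
Listing the original numbers in that order gives the answer.
Final answer: [2, 4, 7, 10, -11, -13]


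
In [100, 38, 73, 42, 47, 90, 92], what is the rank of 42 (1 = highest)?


Sort descending: [100, 92, 90, 73, 47, 42, 38]
Find 42 in the sorted list.
42 is at position 6.
Final answer: 6


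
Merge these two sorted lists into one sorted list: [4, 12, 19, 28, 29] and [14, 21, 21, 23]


List A: [4, 12, 19, 28, 29]
List B: [14, 21, 21, 23]
Repeatedly compare the front elements and take the smaller:
  4 vs 14 -> take 4
  12 vs 14 -> take 12
  19 vs 14 -> take 14
  19 vs 21 -> take 19
  28 vs 21 -> take 21
  28 vs 21 -> take 21
  28 vs 23 -> take 23
  B is exhausted; append the rest of A: [28, 29]
Final answer: [4, 12, 14, 19, 21, 21, 23, 28, 29]


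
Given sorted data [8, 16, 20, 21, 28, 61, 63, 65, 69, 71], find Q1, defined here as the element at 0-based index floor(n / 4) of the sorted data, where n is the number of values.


The list has n = 10 elements.
Q1 index = floor(10 / 4) = floor(2.5) = 2
Counting from index 0 in the sorted data, the element at index 2 is 20.
Final answer: 20


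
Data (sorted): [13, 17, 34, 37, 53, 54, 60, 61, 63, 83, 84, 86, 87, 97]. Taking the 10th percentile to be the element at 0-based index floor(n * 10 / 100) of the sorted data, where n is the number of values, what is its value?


The dataset has n = 14 elements.
Index = floor(14 * 10 / 100) = floor(140 / 100) = floor(1.4) = 1
Counting from index 0 in the sorted data, the element at index 1 is 17.
Final answer: 17


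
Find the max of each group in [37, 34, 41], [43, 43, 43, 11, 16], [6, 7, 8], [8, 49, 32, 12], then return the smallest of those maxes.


Find max of each group:
  Group 1: [37, 34, 41] -> max = 41
  Group 2: [43, 43, 43, 11, 16] -> max = 43
  Group 3: [6, 7, 8] -> max = 8
  Group 4: [8, 49, 32, 12] -> max = 49
Maxes: [41, 43, 8, 49]
Minimum of maxes = 8
Final answer: 8


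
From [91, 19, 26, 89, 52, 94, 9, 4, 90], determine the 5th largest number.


Sort descending: [94, 91, 90, 89, 52, 26, 19, 9, 4]
The 5th element (1-indexed) is at index 4.
Value = 52
Final answer: 52


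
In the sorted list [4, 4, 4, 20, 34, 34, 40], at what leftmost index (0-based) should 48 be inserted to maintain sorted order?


List is sorted: [4, 4, 4, 20, 34, 34, 40]
We need the leftmost position where 48 can be inserted, i.e. the first index whose element is >= 48 (or the end of the list if none is).
Binary search with low=0, high=7 (0-based indices):
  low=0, high=7, mid=3: a[3]=20 < 48, so low = 4
  low=4, high=7, mid=5: a[5]=34 < 48, so low = 6
  low=6, high=7, mid=6: a[6]=40 < 48, so low = 7
Now low = high = 7, so the insertion index is 7.
Final answer: 7


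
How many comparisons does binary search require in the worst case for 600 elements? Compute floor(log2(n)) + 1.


Binary search halves the search space each step.
Maximum comparisons = floor(log2(600)) + 1
log2(600) = 9.2288
floor(log2(600)) = 9, so 9 + 1 = 10
Final answer: 10


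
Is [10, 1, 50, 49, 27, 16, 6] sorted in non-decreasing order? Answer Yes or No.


Check consecutive pairs:
  10 <= 1? False
  1 <= 50? True
  50 <= 49? False
  49 <= 27? False
  27 <= 16? False
  16 <= 6? False
5 consecutive pair(s) are out of order, so the list is not sorted.
Final answer: No


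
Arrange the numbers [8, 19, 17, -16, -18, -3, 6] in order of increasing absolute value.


Compute absolute values:
  |8| = 8
  |19| = 19
  |17| = 17
  |-16| = 16
  |-18| = 18
  |-3| = 3
  |6| = 6
Absolute values in increasing order: 3 < 6 < 8 < 16 < 17 < 18 < 19
Listing the original numbers in that order gives the answer.
Final answer: [-3, 6, 8, -16, 17, -18, 19]


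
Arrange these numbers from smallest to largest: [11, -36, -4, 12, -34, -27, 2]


Original list: [11, -36, -4, 12, -34, -27, 2]
Repeatedly take the smallest remaining element:
  Remaining [11, -36, -4, 12, -34, -27, 2] -> smallest is -36
  Remaining [11, -4, 12, -34, -27, 2] -> smallest is -34
  Remaining [11, -4, 12, -27, 2] -> smallest is -27
  Remaining [11, -4, 12, 2] -> smallest is -4
  Remaining [11, 12, 2] -> smallest is 2
  Remaining [11, 12] -> smallest is 11
  Remaining [12] -> smallest is 12
Collecting the picks in order gives the sorted list.
Final answer: [-36, -34, -27, -4, 2, 11, 12]


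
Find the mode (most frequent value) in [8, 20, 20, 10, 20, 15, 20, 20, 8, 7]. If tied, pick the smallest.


Count the frequency of each value:
  7 appears 1 time(s)
  8 appears 2 time(s)
  10 appears 1 time(s)
  15 appears 1 time(s)
  20 appears 5 time(s)
Maximum frequency is 5.
Only 20 reaches that frequency, so it is the mode.
Final answer: 20


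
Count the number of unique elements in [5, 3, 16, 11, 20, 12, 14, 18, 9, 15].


List all unique values:
Distinct values: [3, 5, 9, 11, 12, 14, 15, 16, 18, 20]
Count = 10
Final answer: 10


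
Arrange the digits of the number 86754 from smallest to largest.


The number 86754 has digits: 8, 6, 7, 5, 4
Sorted: 4, 5, 6, 7, 8
Joining the sorted digits gives the result.
Final answer: 45678


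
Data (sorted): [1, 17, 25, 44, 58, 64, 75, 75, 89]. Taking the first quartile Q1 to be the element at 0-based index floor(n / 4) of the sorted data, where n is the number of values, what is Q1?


The list has n = 9 elements.
Q1 index = floor(9 / 4) = floor(2.25) = 2
Counting from index 0 in the sorted data, the element at index 2 is 25.
Final answer: 25


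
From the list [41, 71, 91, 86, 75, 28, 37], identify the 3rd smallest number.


Sort ascending: [28, 37, 41, 71, 75, 86, 91]
The 3rd element (1-indexed) is at index 2.
Value = 41
Final answer: 41


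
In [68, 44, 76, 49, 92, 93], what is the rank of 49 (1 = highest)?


Sort descending: [93, 92, 76, 68, 49, 44]
Find 49 in the sorted list.
49 is at position 5.
Final answer: 5


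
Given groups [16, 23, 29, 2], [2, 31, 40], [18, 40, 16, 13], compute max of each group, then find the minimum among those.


Find max of each group:
  Group 1: [16, 23, 29, 2] -> max = 29
  Group 2: [2, 31, 40] -> max = 40
  Group 3: [18, 40, 16, 13] -> max = 40
Maxes: [29, 40, 40]
Minimum of maxes = 29
Final answer: 29


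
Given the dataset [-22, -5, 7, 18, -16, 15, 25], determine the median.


First, sort the list: [-22, -16, -5, 7, 15, 18, 25]
The list has 7 elements (odd count).
The middle index is 3 (0-based), and the element there is 7.
Final answer: 7


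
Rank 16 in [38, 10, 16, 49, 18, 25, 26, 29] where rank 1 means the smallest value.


Sort ascending: [10, 16, 18, 25, 26, 29, 38, 49]
Find 16 in the sorted list.
16 is at position 2 (1-indexed).
Final answer: 2


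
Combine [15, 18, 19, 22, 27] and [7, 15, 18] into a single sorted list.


List A: [15, 18, 19, 22, 27]
List B: [7, 15, 18]
Repeatedly compare the front elements and take the smaller:
  15 vs 7 -> take 7
  15 vs 15 -> take 15
  18 vs 15 -> take 15
  18 vs 18 -> take 18
  19 vs 18 -> take 18
  B is exhausted; append the rest of A: [19, 22, 27]
Final answer: [7, 15, 15, 18, 18, 19, 22, 27]


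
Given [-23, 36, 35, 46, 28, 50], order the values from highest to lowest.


Original list: [-23, 36, 35, 46, 28, 50]
Repeatedly take the largest remaining element:
  Remaining [-23, 36, 35, 46, 28, 50] -> largest is 50
  Remaining [-23, 36, 35, 46, 28] -> largest is 46
  Remaining [-23, 36, 35, 28] -> largest is 36
  Remaining [-23, 35, 28] -> largest is 35
  Remaining [-23, 28] -> largest is 28
  Remaining [-23] -> largest is -23
Collecting the picks in order gives the descending list.
Final answer: [50, 46, 36, 35, 28, -23]


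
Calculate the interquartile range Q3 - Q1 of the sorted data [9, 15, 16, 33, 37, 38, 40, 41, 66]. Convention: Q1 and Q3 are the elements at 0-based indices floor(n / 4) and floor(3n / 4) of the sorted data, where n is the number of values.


The data has n = 9 elements.
Q1 index = floor(9 / 4) = floor(2.25) = 2; Q3 index = floor(3 * 9 / 4) = floor(6.75) = 6
Q1 = element at index 2 = 16
Q3 = element at index 6 = 40
IQR = 40 - 16 = 24
Final answer: 24


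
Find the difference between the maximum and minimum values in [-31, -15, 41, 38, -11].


Maximum value: 41
Minimum value: -31
Range = 41 - (-31) = 72
Final answer: 72


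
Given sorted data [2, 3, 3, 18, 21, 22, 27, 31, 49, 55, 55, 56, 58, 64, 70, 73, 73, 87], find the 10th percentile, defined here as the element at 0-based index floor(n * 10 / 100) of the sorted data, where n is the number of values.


The dataset has n = 18 elements.
Index = floor(18 * 10 / 100) = floor(180 / 100) = floor(1.8) = 1
Counting from index 0 in the sorted data, the element at index 1 is 3.
Final answer: 3


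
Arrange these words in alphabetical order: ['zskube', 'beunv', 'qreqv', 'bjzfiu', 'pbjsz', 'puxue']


Compare strings character by character (the first differing letter decides):
  'beunv' < 'bjzfiu' since 'e' < 'j' at position 2
  'bjzfiu' < 'pbjsz' since 'b' < 'p' at position 1
  'pbjsz' < 'puxue' since 'b' < 'u' at position 2
  'puxue' < 'qreqv' since 'p' < 'q' at position 1
  'qreqv' < 'zskube' since 'q' < 'z' at position 1
Chaining these comparisons gives the alphabetical order.
Final answer: ['beunv', 'bjzfiu', 'pbjsz', 'puxue', 'qreqv', 'zskube']


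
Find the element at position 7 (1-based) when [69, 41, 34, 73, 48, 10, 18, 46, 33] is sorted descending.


Sort descending: [73, 69, 48, 46, 41, 34, 33, 18, 10]
The 7th element (1-indexed) is at index 6.
Value = 33
Final answer: 33


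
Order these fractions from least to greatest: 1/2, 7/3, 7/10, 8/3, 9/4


Convert to decimal for comparison:
  1/2 = 0.5
  7/3 = 2.3333
  7/10 = 0.7
  8/3 = 2.6667
  9/4 = 2.25
Decimals in increasing order: 0.5 < 0.7 < 2.25 < 2.3333 < 2.6667
Writing each back as its fraction gives the sorted order.
Final answer: 1/2, 7/10, 9/4, 7/3, 8/3


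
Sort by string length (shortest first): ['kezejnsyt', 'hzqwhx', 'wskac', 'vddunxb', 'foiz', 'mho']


Compute lengths:
  'kezejnsyt' has length 9
  'hzqwhx' has length 6
  'wskac' has length 5
  'vddunxb' has length 7
  'foiz' has length 4
  'mho' has length 3
Lengths in increasing order: 3 < 4 < 5 < 6 < 7 < 9
Listing the words in that order gives the answer.
Final answer: ['mho', 'foiz', 'wskac', 'hzqwhx', 'vddunxb', 'kezejnsyt']


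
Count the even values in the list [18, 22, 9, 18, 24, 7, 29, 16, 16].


Check each element:
  18 is even
  22 is even
  9 is odd
  18 is even
  24 is even
  7 is odd
  29 is odd
  16 is even
  16 is even
Evens: [18, 22, 18, 24, 16, 16]
Count of evens = 6
Final answer: 6


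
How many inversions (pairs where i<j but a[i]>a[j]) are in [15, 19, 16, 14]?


For each element, count the later elements that are smaller than it:
  15 (index 0): smaller elements after it = [14] -> 1
  19 (index 1): smaller elements after it = [16, 14] -> 2
  16 (index 2): smaller elements after it = [14] -> 1
Total inversions = 1 + 2 + 1 = 4
Final answer: 4


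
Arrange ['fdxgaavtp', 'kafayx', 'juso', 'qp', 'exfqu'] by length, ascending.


Compute lengths:
  'fdxgaavtp' has length 9
  'kafayx' has length 6
  'juso' has length 4
  'qp' has length 2
  'exfqu' has length 5
Lengths in increasing order: 2 < 4 < 5 < 6 < 9
Listing the words in that order gives the answer.
Final answer: ['qp', 'juso', 'exfqu', 'kafayx', 'fdxgaavtp']


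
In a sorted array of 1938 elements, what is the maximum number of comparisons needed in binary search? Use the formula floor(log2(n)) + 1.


Binary search halves the search space each step.
Maximum comparisons = floor(log2(1938)) + 1
log2(1938) = 10.9204
floor(log2(1938)) = 10, so 10 + 1 = 11
Final answer: 11


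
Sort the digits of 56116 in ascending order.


The number 56116 has digits: 5, 6, 1, 1, 6
Sorted: 1, 1, 5, 6, 6
Joining the sorted digits gives the result.
Final answer: 11566


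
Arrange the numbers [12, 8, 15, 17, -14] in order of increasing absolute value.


Compute absolute values:
  |12| = 12
  |8| = 8
  |15| = 15
  |17| = 17
  |-14| = 14
Absolute values in increasing order: 8 < 12 < 14 < 15 < 17
Listing the original numbers in that order gives the answer.
Final answer: [8, 12, -14, 15, 17]


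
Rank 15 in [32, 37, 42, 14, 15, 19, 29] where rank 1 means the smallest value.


Sort ascending: [14, 15, 19, 29, 32, 37, 42]
Find 15 in the sorted list.
15 is at position 2 (1-indexed).
Final answer: 2


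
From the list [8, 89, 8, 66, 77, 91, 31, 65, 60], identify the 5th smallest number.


Sort ascending: [8, 8, 31, 60, 65, 66, 77, 89, 91]
The 5th element (1-indexed) is at index 4.
Value = 65
Final answer: 65


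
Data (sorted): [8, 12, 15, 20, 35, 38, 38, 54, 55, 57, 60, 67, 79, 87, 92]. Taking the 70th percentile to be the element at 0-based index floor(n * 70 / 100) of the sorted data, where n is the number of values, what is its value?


The dataset has n = 15 elements.
Index = floor(15 * 70 / 100) = floor(1050 / 100) = floor(10.5) = 10
Counting from index 0 in the sorted data, the element at index 10 is 60.
Final answer: 60


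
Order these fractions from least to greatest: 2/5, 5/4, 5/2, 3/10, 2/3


Convert to decimal for comparison:
  2/5 = 0.4
  5/4 = 1.25
  5/2 = 2.5
  3/10 = 0.3
  2/3 = 0.6667
Decimals in increasing order: 0.3 < 0.4 < 0.6667 < 1.25 < 2.5
Writing each back as its fraction gives the sorted order.
Final answer: 3/10, 2/5, 2/3, 5/4, 5/2


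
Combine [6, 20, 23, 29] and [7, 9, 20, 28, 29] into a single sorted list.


List A: [6, 20, 23, 29]
List B: [7, 9, 20, 28, 29]
Repeatedly compare the front elements and take the smaller:
  6 vs 7 -> take 6
  20 vs 7 -> take 7
  20 vs 9 -> take 9
  20 vs 20 -> take 20
  23 vs 20 -> take 20
  23 vs 28 -> take 23
  29 vs 28 -> take 28
  29 vs 29 -> take 29
  A is exhausted; append the rest of B: [29]
Final answer: [6, 7, 9, 20, 20, 23, 28, 29, 29]


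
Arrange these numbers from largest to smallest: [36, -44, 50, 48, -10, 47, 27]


Original list: [36, -44, 50, 48, -10, 47, 27]
Repeatedly take the largest remaining element:
  Remaining [36, -44, 50, 48, -10, 47, 27] -> largest is 50
  Remaining [36, -44, 48, -10, 47, 27] -> largest is 48
  Remaining [36, -44, -10, 47, 27] -> largest is 47
  Remaining [36, -44, -10, 27] -> largest is 36
  Remaining [-44, -10, 27] -> largest is 27
  Remaining [-44, -10] -> largest is -10
  Remaining [-44] -> largest is -44
Collecting the picks in order gives the descending list.
Final answer: [50, 48, 47, 36, 27, -10, -44]
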